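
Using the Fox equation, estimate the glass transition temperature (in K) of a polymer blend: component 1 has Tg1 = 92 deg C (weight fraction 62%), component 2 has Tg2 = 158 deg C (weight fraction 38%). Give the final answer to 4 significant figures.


1/Tg = w1/Tg1 + w2/Tg2 (in Kelvin)
Tg1 = 365.15 K, Tg2 = 431.15 K
1/Tg = 0.62/365.15 + 0.38/431.15
Tg = 387.7 K


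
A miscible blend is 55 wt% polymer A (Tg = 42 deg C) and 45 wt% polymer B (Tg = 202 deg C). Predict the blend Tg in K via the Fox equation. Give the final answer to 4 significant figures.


1/Tg = w1/Tg1 + w2/Tg2 (in Kelvin)
Tg1 = 315.15 K, Tg2 = 475.15 K
1/Tg = 0.55/315.15 + 0.45/475.15
Tg = 371.4 K


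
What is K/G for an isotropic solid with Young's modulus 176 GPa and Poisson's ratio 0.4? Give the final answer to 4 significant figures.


G = E / (2*(1+nu))
G = 176 / (2*(1+0.4)) = 62.8571 GPa
K = E / (3*(1-2*nu))
K = 176 / (3*(1-2*0.4)) = 293.333 GPa
K/G = 293.333 / 62.8571 = 4.667


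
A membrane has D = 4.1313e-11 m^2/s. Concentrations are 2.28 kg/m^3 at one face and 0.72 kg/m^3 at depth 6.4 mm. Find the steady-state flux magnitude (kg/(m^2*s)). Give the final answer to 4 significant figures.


J = -D * (dC/dx) = D * (C1 - C2) / dx
J = 4.1313e-11 * (2.28 - 0.72) / 6.4e-03
J = 1.007e-08 kg/(m^2*s)


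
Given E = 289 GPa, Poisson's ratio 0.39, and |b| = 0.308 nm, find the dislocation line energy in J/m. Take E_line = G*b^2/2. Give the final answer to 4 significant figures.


Step 1: G = E / (2*(1+nu))
G = 289 / (2*(1+0.39)) = 103.957 GPa = 1.03957e+11 Pa
Step 2: E_line = G*b^2/2
b = 0.308 nm = 3.08e-10 m
E_line = 0.5 * 1.03957e+11 * (3.08e-10)^2 = 4.931e-09 J/m


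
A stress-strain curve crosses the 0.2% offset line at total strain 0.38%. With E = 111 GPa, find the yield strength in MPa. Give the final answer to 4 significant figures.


Offset strain = 0.002
Elastic strain at yield = total_strain - offset = 3.8e-03 - 0.002 = 1.8e-03
sigma_y = E * elastic_strain = 111000 * 1.8e-03
sigma_y = 199.8 MPa


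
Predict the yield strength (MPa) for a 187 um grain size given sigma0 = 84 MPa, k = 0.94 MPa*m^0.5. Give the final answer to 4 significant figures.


sigma_y = sigma0 + k / sqrt(d)
d = 187 um = 1.87e-04 m
sigma_y = 84 + 0.94 / sqrt(1.87e-04)
sigma_y = 152.7 MPa


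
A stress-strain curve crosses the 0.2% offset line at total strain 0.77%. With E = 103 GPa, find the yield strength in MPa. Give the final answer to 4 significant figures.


Offset strain = 0.002
Elastic strain at yield = total_strain - offset = 7.7e-03 - 0.002 = 5.7e-03
sigma_y = E * elastic_strain = 103000 * 5.7e-03
sigma_y = 587.1 MPa


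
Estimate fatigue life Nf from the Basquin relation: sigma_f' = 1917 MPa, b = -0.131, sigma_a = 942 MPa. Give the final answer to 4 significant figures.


sigma_a = sigma_f' * (2*Nf)^b
2*Nf = (sigma_a / sigma_f')^(1/b)
2*Nf = (942 / 1917)^(1/-0.131)
2*Nf = 226.728
Nf = 113.4 cycles


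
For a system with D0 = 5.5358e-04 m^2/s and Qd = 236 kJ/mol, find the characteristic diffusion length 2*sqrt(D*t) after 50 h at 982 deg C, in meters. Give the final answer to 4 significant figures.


Step 1: D = D0 * exp(-Qd/(R*T))
T = 1255.15 K
D = 5.5358e-04 * exp(-236e3 / (8.314 * 1255.15)) = 8.3443e-14 m^2/s
Step 2: L = 2*sqrt(D*t)
t = 50 h = 180000 s
L = 2*sqrt(8.3443e-14 * 180000) = 2.451e-04 m


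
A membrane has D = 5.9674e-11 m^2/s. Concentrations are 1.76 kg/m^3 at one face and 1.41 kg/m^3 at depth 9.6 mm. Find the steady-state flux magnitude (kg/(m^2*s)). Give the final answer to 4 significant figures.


J = -D * (dC/dx) = D * (C1 - C2) / dx
J = 5.9674e-11 * (1.76 - 1.41) / 9.6e-03
J = 2.176e-09 kg/(m^2*s)


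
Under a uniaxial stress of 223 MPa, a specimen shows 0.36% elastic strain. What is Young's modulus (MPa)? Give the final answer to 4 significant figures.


E = sigma / epsilon
epsilon = 0.36% = 3.6e-03
E = 223 / 3.6e-03
E = 61940 MPa


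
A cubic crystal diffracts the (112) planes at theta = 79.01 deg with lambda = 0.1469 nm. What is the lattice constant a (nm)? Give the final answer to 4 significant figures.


d = lambda / (2*sin(theta))
d = 0.1469 / (2*sin(79.01 deg))
d = 0.0748222 nm
a = d * sqrt(h^2+k^2+l^2) = 0.0748222 * sqrt(6)
a = 0.1833 nm


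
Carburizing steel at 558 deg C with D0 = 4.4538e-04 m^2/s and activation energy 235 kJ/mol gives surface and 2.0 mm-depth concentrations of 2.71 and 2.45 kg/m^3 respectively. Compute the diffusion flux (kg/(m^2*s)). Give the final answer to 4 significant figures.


Step 1: D = D0 * exp(-Qd/(R*T))
T = 558 + 273.15 = 831.15 K
D = 4.4538e-04 * exp(-235e3 / (8.314 * 831.15)) = 7.57416e-19 m^2/s
Step 2: J = D * (C1 - C2) / dx
J = 7.57416e-19 * (2.71 - 2.45) / 2e-03
J = 9.846e-17 kg/(m^2*s)


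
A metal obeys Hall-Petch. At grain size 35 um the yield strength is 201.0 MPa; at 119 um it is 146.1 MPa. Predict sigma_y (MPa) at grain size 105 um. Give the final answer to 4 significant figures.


sigma_y = sigma0 + k / sqrt(d)
1/sqrt(d1) = 1/sqrt(3.5e-05) = 169.031;  1/sqrt(d2) = 91.6698
k = (sigma1 - sigma2) / (1/sqrt(d1) - 1/sqrt(d2)) = (201.0 - 146.1) / (169.031 - 91.6698) = 0.70966 MPa*m^0.5
sigma0 = sigma1 - k/sqrt(d1) = 201.0 - 0.70966*169.031 = 81.0456 MPa
sigma_y(d3) = 81.0456 + 0.70966 / sqrt(1.05e-04) = 150.3 MPa


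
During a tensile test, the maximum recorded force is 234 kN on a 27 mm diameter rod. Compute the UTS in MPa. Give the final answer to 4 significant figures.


A0 = pi*(d/2)^2 = pi*(27/2)^2 = 572.555 mm^2
UTS = F_max / A0 = 234*1000 / 572.555
UTS = 408.7 MPa


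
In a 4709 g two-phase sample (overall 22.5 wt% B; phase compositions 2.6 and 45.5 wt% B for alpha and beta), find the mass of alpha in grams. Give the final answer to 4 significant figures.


f_alpha = (C_beta - C0) / (C_beta - C_alpha)
f_alpha = (45.5 - 22.5) / (45.5 - 2.6) = 0.536131
m_alpha = f_alpha * m_total = 0.536131 * 4709 = 2525 g


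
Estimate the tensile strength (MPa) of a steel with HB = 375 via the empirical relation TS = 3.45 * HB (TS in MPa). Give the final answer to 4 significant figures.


TS (MPa) = 3.45 * HB
TS = 3.45 * 375
TS = 1294 MPa


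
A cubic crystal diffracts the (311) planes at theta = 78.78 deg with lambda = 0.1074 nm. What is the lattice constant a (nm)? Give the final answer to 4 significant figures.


d = lambda / (2*sin(theta))
d = 0.1074 / (2*sin(78.78 deg))
d = 0.0547464 nm
a = d * sqrt(h^2+k^2+l^2) = 0.0547464 * sqrt(11)
a = 0.1816 nm


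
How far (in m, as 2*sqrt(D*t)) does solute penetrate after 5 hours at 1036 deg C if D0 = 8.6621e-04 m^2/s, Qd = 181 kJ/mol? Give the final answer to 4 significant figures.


Step 1: D = D0 * exp(-Qd/(R*T))
T = 1309.15 K
D = 8.6621e-04 * exp(-181e3 / (8.314 * 1309.15)) = 5.19426e-11 m^2/s
Step 2: L = 2*sqrt(D*t)
t = 5 h = 18000 s
L = 2*sqrt(5.19426e-11 * 18000) = 1.934e-03 m


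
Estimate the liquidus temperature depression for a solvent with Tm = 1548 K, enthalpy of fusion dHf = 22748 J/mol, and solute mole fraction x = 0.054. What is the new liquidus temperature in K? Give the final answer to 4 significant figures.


dT = R*Tm^2*x / dHf
dT = 8.314 * 1548^2 * 0.054 / 22748
dT = 47.2936 K
T_new = 1548 - 47.2936 = 1501 K


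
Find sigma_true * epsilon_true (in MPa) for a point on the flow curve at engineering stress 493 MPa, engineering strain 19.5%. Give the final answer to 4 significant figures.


sigma_true = sigma_eng * (1 + epsilon_eng)
sigma_true = 493 * (1 + 0.195) = 589.135 MPa
epsilon_true = ln(1 + epsilon_eng)
epsilon_true = ln(1 + 0.195) = 0.178146
sigma_true * epsilon_true = 589.135 * 0.178146 = 105 MPa


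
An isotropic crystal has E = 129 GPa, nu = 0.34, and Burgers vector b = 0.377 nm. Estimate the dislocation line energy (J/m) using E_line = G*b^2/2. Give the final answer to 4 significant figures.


Step 1: G = E / (2*(1+nu))
G = 129 / (2*(1+0.34)) = 48.1343 GPa = 4.81343e+10 Pa
Step 2: E_line = G*b^2/2
b = 0.377 nm = 3.77e-10 m
E_line = 0.5 * 4.81343e+10 * (3.77e-10)^2 = 3.421e-09 J/m


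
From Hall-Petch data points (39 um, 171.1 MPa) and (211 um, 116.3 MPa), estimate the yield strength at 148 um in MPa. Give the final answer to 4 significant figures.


sigma_y = sigma0 + k / sqrt(d)
1/sqrt(d1) = 1/sqrt(3.9e-05) = 160.128;  1/sqrt(d2) = 68.8428
k = (sigma1 - sigma2) / (1/sqrt(d1) - 1/sqrt(d2)) = (171.1 - 116.3) / (160.128 - 68.8428) = 0.600316 MPa*m^0.5
sigma0 = sigma1 - k/sqrt(d1) = 171.1 - 0.600316*160.128 = 74.9726 MPa
sigma_y(d3) = 74.9726 + 0.600316 / sqrt(1.48e-04) = 124.3 MPa


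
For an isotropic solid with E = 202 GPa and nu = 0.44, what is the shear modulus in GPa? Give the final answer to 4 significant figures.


G = E / (2*(1+nu))
G = 202 / (2*(1+0.44))
G = 70.14 GPa


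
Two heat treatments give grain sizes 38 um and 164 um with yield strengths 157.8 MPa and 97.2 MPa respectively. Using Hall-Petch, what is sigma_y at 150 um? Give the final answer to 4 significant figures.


sigma_y = sigma0 + k / sqrt(d)
1/sqrt(d1) = 1/sqrt(3.8e-05) = 162.221;  1/sqrt(d2) = 78.0869
k = (sigma1 - sigma2) / (1/sqrt(d1) - 1/sqrt(d2)) = (157.8 - 97.2) / (162.221 - 78.0869) = 0.720275 MPa*m^0.5
sigma0 = sigma1 - k/sqrt(d1) = 157.8 - 0.720275*162.221 = 40.956 MPa
sigma_y(d3) = 40.956 + 0.720275 / sqrt(1.5e-04) = 99.77 MPa


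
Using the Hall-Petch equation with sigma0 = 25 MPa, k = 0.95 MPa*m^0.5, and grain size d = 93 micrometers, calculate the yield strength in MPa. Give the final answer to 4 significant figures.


sigma_y = sigma0 + k / sqrt(d)
d = 93 um = 9.3e-05 m
sigma_y = 25 + 0.95 / sqrt(9.3e-05)
sigma_y = 123.5 MPa


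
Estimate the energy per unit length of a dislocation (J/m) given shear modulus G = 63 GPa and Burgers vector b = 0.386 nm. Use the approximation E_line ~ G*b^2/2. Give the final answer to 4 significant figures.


E = G*b^2/2
b = 0.386 nm = 3.86e-10 m
G = 63 GPa = 6.3e+10 Pa
E = 0.5 * 6.3e+10 * (3.86e-10)^2
E = 4.693e-09 J/m


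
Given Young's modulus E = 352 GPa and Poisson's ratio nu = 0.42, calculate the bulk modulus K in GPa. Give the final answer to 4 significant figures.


K = E / (3*(1-2*nu))
K = 352 / (3*(1-2*0.42))
K = 733.3 GPa


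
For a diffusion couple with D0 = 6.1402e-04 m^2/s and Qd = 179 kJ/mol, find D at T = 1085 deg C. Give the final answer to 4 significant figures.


D = D0 * exp(-Qd / (R*T))
T = 1358.15 K
D = 6.1402e-04 * exp(-179e3 / (8.314 * 1358.15))
D = 8.009e-11 m^2/s


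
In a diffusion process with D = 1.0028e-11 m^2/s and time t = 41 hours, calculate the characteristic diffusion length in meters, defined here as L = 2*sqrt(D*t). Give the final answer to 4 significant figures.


t = 41 hr = 147600 s
Diffusion length = 2*sqrt(D*t)
= 2*sqrt(1.0028e-11 * 147600)
= 2.433e-03 m


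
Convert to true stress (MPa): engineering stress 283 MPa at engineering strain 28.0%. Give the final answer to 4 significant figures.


sigma_true = sigma_eng * (1 + epsilon_eng)
sigma_true = 283 * (1 + 0.28)
sigma_true = 362.2 MPa


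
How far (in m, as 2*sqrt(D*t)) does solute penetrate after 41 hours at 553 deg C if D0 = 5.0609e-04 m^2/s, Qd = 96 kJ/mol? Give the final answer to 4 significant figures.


Step 1: D = D0 * exp(-Qd/(R*T))
T = 826.15 K
D = 5.0609e-04 * exp(-96e3 / (8.314 * 826.15)) = 4.30781e-10 m^2/s
Step 2: L = 2*sqrt(D*t)
t = 41 h = 147600 s
L = 2*sqrt(4.30781e-10 * 147600) = 0.01595 m


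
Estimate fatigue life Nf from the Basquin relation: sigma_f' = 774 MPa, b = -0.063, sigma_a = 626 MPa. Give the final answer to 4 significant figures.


sigma_a = sigma_f' * (2*Nf)^b
2*Nf = (sigma_a / sigma_f')^(1/b)
2*Nf = (626 / 774)^(1/-0.063)
2*Nf = 29.0377
Nf = 14.52 cycles


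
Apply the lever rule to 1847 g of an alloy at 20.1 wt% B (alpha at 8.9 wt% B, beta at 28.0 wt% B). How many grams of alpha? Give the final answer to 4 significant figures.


f_alpha = (C_beta - C0) / (C_beta - C_alpha)
f_alpha = (28.0 - 20.1) / (28.0 - 8.9) = 0.413613
m_alpha = f_alpha * m_total = 0.413613 * 1847 = 763.9 g


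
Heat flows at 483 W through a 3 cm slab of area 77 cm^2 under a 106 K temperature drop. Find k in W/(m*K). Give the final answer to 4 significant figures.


k = Q*L / (A*dT)
L = 0.03 m, A = 7.7e-03 m^2
k = 483 * 0.03 / (7.7e-03 * 106)
k = 17.75 W/(m*K)


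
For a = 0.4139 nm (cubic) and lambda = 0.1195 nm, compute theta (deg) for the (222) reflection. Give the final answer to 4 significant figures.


d = a / sqrt(h^2+k^2+l^2)
d = 0.4139 / sqrt(12) = 0.119483 nm
lambda = 2*d*sin(theta)  =>  sin(theta) = lambda / (2*d)
sin(theta) = 0.1195 / (2 * 0.119483) = 0.500073
theta = 30 deg


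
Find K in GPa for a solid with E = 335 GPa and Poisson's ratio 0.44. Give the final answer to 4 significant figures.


K = E / (3*(1-2*nu))
K = 335 / (3*(1-2*0.44))
K = 930.6 GPa


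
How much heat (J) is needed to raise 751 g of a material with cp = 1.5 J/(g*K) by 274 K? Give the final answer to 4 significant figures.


Q = m * cp * dT
Q = 751 * 1.5 * 274
Q = 308700 J


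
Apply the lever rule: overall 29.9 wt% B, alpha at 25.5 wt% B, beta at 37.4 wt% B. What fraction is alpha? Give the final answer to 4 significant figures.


f_alpha = (C_beta - C0) / (C_beta - C_alpha)
f_alpha = (37.4 - 29.9) / (37.4 - 25.5)
f_alpha = 0.6303


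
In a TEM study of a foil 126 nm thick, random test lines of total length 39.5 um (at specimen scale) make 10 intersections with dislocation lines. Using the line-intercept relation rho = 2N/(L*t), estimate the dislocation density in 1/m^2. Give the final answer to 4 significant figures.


rho = 2N / (L * t)
L = 39.5 um = 3.95e-05 m, t = 126 nm = 1.26e-07 m
rho = 2 * 10 / (3.95e-05 * 1.26e-07)
rho = 4.018e+12 1/m^2


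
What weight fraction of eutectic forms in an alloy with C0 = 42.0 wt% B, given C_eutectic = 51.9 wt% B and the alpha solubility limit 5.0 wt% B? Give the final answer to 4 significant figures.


f_primary = (C_e - C0) / (C_e - C_alpha_max)
f_primary = (51.9 - 42.0) / (51.9 - 5.0)
f_primary = 0.211087
f_eutectic = 1 - 0.211087 = 0.7889


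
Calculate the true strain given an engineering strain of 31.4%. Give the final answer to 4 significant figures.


epsilon_true = ln(1 + epsilon_eng)
epsilon_true = ln(1 + 0.314)
epsilon_true = 0.2731


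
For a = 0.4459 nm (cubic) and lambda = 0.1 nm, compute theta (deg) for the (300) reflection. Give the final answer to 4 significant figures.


d = a / sqrt(h^2+k^2+l^2)
d = 0.4459 / sqrt(9) = 0.148633 nm
lambda = 2*d*sin(theta)  =>  sin(theta) = lambda / (2*d)
sin(theta) = 0.1 / (2 * 0.148633) = 0.336398
theta = 19.66 deg


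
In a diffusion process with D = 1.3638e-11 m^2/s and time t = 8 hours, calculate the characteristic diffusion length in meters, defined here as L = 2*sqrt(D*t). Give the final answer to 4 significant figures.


t = 8 hr = 28800 s
Diffusion length = 2*sqrt(D*t)
= 2*sqrt(1.3638e-11 * 28800)
= 1.253e-03 m


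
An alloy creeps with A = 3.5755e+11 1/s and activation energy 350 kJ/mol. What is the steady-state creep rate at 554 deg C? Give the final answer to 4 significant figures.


rate = A * exp(-Q / (R*T))
T = 554 + 273.15 = 827.15 K
rate = 3.5755e+11 * exp(-350e3 / (8.314 * 827.15))
rate = 2.818e-11 1/s


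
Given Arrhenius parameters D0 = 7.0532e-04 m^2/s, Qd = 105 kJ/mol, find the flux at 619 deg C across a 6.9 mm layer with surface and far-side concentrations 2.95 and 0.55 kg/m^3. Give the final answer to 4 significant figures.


Step 1: D = D0 * exp(-Qd/(R*T))
T = 619 + 273.15 = 892.15 K
D = 7.0532e-04 * exp(-105e3 / (8.314 * 892.15)) = 5.01766e-10 m^2/s
Step 2: J = D * (C1 - C2) / dx
J = 5.01766e-10 * (2.95 - 0.55) / 6.9e-03
J = 1.745e-07 kg/(m^2*s)


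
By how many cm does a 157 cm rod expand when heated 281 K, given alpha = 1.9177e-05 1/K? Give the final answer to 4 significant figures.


dL = L0 * alpha * dT
dL = 157 * 1.9177e-05 * 281
dL = 0.846 cm


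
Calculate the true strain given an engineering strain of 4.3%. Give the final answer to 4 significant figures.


epsilon_true = ln(1 + epsilon_eng)
epsilon_true = ln(1 + 0.043)
epsilon_true = 0.0421


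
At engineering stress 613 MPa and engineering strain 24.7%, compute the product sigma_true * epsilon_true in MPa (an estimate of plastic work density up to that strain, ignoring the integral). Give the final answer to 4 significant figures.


sigma_true = sigma_eng * (1 + epsilon_eng)
sigma_true = 613 * (1 + 0.247) = 764.411 MPa
epsilon_true = ln(1 + epsilon_eng)
epsilon_true = ln(1 + 0.247) = 0.220741
sigma_true * epsilon_true = 764.411 * 0.220741 = 168.7 MPa


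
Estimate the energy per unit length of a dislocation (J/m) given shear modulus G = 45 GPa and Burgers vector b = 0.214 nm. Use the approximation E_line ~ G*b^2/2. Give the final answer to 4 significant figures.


E = G*b^2/2
b = 0.214 nm = 2.14e-10 m
G = 45 GPa = 4.5e+10 Pa
E = 0.5 * 4.5e+10 * (2.14e-10)^2
E = 1.03e-09 J/m


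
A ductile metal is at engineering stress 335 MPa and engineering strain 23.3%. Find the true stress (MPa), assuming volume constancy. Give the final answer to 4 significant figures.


sigma_true = sigma_eng * (1 + epsilon_eng)
sigma_true = 335 * (1 + 0.233)
sigma_true = 413.1 MPa


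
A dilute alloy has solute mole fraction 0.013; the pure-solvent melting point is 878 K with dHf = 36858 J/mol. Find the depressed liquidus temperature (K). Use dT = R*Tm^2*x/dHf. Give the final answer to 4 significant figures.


dT = R*Tm^2*x / dHf
dT = 8.314 * 878^2 * 0.013 / 36858
dT = 2.26053 K
T_new = 878 - 2.26053 = 875.7 K


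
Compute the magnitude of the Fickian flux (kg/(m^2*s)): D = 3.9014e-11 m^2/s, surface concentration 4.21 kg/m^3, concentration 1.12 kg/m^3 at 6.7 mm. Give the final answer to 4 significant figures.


J = -D * (dC/dx) = D * (C1 - C2) / dx
J = 3.9014e-11 * (4.21 - 1.12) / 6.7e-03
J = 1.799e-08 kg/(m^2*s)


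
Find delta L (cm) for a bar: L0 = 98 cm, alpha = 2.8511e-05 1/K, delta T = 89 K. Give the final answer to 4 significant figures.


dL = L0 * alpha * dT
dL = 98 * 2.8511e-05 * 89
dL = 0.2487 cm


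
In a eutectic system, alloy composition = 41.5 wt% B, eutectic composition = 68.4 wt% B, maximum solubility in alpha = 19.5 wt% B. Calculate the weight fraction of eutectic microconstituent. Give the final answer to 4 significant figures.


f_primary = (C_e - C0) / (C_e - C_alpha_max)
f_primary = (68.4 - 41.5) / (68.4 - 19.5)
f_primary = 0.550102
f_eutectic = 1 - 0.550102 = 0.4499


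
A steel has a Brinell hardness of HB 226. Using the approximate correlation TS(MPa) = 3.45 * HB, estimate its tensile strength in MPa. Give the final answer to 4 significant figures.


TS (MPa) = 3.45 * HB
TS = 3.45 * 226
TS = 779.7 MPa


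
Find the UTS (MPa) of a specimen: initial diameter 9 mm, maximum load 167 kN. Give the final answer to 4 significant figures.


A0 = pi*(d/2)^2 = pi*(9/2)^2 = 63.6173 mm^2
UTS = F_max / A0 = 167*1000 / 63.6173
UTS = 2625 MPa


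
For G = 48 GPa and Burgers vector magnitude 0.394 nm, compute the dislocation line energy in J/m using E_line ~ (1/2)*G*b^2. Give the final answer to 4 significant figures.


E = G*b^2/2
b = 0.394 nm = 3.94e-10 m
G = 48 GPa = 4.8e+10 Pa
E = 0.5 * 4.8e+10 * (3.94e-10)^2
E = 3.726e-09 J/m


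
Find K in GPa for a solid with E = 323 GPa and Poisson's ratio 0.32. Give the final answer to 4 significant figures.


K = E / (3*(1-2*nu))
K = 323 / (3*(1-2*0.32))
K = 299.1 GPa


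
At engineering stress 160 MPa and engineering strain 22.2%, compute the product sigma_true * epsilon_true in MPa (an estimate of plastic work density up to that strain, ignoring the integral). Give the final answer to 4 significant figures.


sigma_true = sigma_eng * (1 + epsilon_eng)
sigma_true = 160 * (1 + 0.222) = 195.52 MPa
epsilon_true = ln(1 + epsilon_eng)
epsilon_true = ln(1 + 0.222) = 0.200489
sigma_true * epsilon_true = 195.52 * 0.200489 = 39.2 MPa


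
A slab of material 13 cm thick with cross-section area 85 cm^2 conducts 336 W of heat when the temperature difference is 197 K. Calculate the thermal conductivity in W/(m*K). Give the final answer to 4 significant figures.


k = Q*L / (A*dT)
L = 0.13 m, A = 8.5e-03 m^2
k = 336 * 0.13 / (8.5e-03 * 197)
k = 26.09 W/(m*K)


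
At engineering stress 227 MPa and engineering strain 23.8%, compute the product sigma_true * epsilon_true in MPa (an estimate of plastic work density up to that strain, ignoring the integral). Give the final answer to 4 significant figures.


sigma_true = sigma_eng * (1 + epsilon_eng)
sigma_true = 227 * (1 + 0.238) = 281.026 MPa
epsilon_true = ln(1 + epsilon_eng)
epsilon_true = ln(1 + 0.238) = 0.213497
sigma_true * epsilon_true = 281.026 * 0.213497 = 60 MPa


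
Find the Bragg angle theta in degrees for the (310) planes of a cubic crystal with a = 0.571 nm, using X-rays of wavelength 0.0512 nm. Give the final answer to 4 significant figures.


d = a / sqrt(h^2+k^2+l^2)
d = 0.571 / sqrt(10) = 0.180566 nm
lambda = 2*d*sin(theta)  =>  sin(theta) = lambda / (2*d)
sin(theta) = 0.0512 / (2 * 0.180566) = 0.141776
theta = 8.151 deg


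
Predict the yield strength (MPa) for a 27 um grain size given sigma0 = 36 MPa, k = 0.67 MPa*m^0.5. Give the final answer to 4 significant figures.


sigma_y = sigma0 + k / sqrt(d)
d = 27 um = 2.7e-05 m
sigma_y = 36 + 0.67 / sqrt(2.7e-05)
sigma_y = 164.9 MPa


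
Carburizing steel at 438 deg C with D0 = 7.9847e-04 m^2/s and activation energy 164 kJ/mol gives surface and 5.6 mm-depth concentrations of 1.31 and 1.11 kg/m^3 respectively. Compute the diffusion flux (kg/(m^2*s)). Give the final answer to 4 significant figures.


Step 1: D = D0 * exp(-Qd/(R*T))
T = 438 + 273.15 = 711.15 K
D = 7.9847e-04 * exp(-164e3 / (8.314 * 711.15)) = 7.17577e-16 m^2/s
Step 2: J = D * (C1 - C2) / dx
J = 7.17577e-16 * (1.31 - 1.11) / 5.6e-03
J = 2.563e-14 kg/(m^2*s)


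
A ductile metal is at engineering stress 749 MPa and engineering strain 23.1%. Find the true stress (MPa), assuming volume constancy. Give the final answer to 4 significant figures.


sigma_true = sigma_eng * (1 + epsilon_eng)
sigma_true = 749 * (1 + 0.231)
sigma_true = 922 MPa


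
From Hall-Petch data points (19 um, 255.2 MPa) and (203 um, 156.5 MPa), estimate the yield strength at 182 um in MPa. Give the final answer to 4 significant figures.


sigma_y = sigma0 + k / sqrt(d)
1/sqrt(d1) = 1/sqrt(1.9e-05) = 229.416;  1/sqrt(d2) = 70.1862
k = (sigma1 - sigma2) / (1/sqrt(d1) - 1/sqrt(d2)) = (255.2 - 156.5) / (229.416 - 70.1862) = 0.61986 MPa*m^0.5
sigma0 = sigma1 - k/sqrt(d1) = 255.2 - 0.61986*229.416 = 112.994 MPa
sigma_y(d3) = 112.994 + 0.61986 / sqrt(1.82e-04) = 158.9 MPa


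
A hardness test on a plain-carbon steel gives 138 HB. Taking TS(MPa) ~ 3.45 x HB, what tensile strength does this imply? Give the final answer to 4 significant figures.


TS (MPa) = 3.45 * HB
TS = 3.45 * 138
TS = 476.1 MPa


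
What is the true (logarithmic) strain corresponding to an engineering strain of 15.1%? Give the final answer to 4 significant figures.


epsilon_true = ln(1 + epsilon_eng)
epsilon_true = ln(1 + 0.151)
epsilon_true = 0.1406


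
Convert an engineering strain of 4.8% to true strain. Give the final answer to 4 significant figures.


epsilon_true = ln(1 + epsilon_eng)
epsilon_true = ln(1 + 0.048)
epsilon_true = 0.04688


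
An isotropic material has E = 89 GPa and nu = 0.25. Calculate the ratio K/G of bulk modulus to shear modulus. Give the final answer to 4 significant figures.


G = E / (2*(1+nu))
G = 89 / (2*(1+0.25)) = 35.6 GPa
K = E / (3*(1-2*nu))
K = 89 / (3*(1-2*0.25)) = 59.3333 GPa
K/G = 59.3333 / 35.6 = 1.667


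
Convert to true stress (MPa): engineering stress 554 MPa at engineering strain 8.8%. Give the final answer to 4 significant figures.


sigma_true = sigma_eng * (1 + epsilon_eng)
sigma_true = 554 * (1 + 0.088)
sigma_true = 602.8 MPa


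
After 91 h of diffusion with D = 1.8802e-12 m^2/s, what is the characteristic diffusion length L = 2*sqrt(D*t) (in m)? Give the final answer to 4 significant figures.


t = 91 hr = 327600 s
Diffusion length = 2*sqrt(D*t)
= 2*sqrt(1.8802e-12 * 327600)
= 1.57e-03 m


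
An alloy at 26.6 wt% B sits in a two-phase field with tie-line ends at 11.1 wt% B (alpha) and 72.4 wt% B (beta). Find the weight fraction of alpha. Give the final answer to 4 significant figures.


f_alpha = (C_beta - C0) / (C_beta - C_alpha)
f_alpha = (72.4 - 26.6) / (72.4 - 11.1)
f_alpha = 0.7471


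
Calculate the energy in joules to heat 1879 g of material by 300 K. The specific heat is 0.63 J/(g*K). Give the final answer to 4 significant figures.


Q = m * cp * dT
Q = 1879 * 0.63 * 300
Q = 355100 J


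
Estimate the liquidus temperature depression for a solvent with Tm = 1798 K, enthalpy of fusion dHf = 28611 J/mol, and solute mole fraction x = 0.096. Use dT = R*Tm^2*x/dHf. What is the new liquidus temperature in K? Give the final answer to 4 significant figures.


dT = R*Tm^2*x / dHf
dT = 8.314 * 1798^2 * 0.096 / 28611
dT = 90.1836 K
T_new = 1798 - 90.1836 = 1708 K


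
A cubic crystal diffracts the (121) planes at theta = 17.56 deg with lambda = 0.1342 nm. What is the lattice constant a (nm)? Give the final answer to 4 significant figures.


d = lambda / (2*sin(theta))
d = 0.1342 / (2*sin(17.56 deg))
d = 0.222403 nm
a = d * sqrt(h^2+k^2+l^2) = 0.222403 * sqrt(6)
a = 0.5448 nm


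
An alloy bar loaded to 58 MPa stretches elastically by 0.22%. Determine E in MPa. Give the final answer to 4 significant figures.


E = sigma / epsilon
epsilon = 0.22% = 2.2e-03
E = 58 / 2.2e-03
E = 26360 MPa


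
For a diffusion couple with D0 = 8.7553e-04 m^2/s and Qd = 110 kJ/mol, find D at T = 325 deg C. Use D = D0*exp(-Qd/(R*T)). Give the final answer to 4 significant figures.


D = D0 * exp(-Qd / (R*T))
T = 598.15 K
D = 8.7553e-04 * exp(-110e3 / (8.314 * 598.15))
D = 2.167e-13 m^2/s


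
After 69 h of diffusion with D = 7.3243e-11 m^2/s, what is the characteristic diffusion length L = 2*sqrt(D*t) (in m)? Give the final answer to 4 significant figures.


t = 69 hr = 248400 s
Diffusion length = 2*sqrt(D*t)
= 2*sqrt(7.3243e-11 * 248400)
= 8.531e-03 m


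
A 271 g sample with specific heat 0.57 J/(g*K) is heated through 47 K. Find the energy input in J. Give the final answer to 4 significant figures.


Q = m * cp * dT
Q = 271 * 0.57 * 47
Q = 7260 J


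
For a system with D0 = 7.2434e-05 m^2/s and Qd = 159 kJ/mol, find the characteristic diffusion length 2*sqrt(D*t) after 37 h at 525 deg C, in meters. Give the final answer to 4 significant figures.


Step 1: D = D0 * exp(-Qd/(R*T))
T = 798.15 K
D = 7.2434e-05 * exp(-159e3 / (8.314 * 798.15)) = 2.8436e-15 m^2/s
Step 2: L = 2*sqrt(D*t)
t = 37 h = 133200 s
L = 2*sqrt(2.8436e-15 * 133200) = 3.892e-05 m


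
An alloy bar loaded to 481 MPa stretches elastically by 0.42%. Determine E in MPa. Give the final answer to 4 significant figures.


E = sigma / epsilon
epsilon = 0.42% = 4.2e-03
E = 481 / 4.2e-03
E = 114500 MPa


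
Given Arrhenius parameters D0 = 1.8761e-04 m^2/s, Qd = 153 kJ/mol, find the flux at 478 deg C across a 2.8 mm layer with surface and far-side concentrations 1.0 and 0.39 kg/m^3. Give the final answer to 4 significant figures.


Step 1: D = D0 * exp(-Qd/(R*T))
T = 478 + 273.15 = 751.15 K
D = 1.8761e-04 * exp(-153e3 / (8.314 * 751.15)) = 4.29852e-15 m^2/s
Step 2: J = D * (C1 - C2) / dx
J = 4.29852e-15 * (1.0 - 0.39) / 2.8e-03
J = 9.365e-13 kg/(m^2*s)


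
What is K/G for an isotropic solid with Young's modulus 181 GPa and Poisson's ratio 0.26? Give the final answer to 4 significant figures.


G = E / (2*(1+nu))
G = 181 / (2*(1+0.26)) = 71.8254 GPa
K = E / (3*(1-2*nu))
K = 181 / (3*(1-2*0.26)) = 125.694 GPa
K/G = 125.694 / 71.8254 = 1.75


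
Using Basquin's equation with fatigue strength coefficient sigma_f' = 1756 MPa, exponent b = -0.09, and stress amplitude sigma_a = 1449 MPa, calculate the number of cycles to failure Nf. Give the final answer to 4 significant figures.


sigma_a = sigma_f' * (2*Nf)^b
2*Nf = (sigma_a / sigma_f')^(1/b)
2*Nf = (1449 / 1756)^(1/-0.09)
2*Nf = 8.45844
Nf = 4.229 cycles


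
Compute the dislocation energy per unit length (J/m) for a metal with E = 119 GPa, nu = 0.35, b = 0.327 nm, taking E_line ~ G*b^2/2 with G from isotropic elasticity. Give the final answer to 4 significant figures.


Step 1: G = E / (2*(1+nu))
G = 119 / (2*(1+0.35)) = 44.0741 GPa = 4.40741e+10 Pa
Step 2: E_line = G*b^2/2
b = 0.327 nm = 3.27e-10 m
E_line = 0.5 * 4.40741e+10 * (3.27e-10)^2 = 2.356e-09 J/m


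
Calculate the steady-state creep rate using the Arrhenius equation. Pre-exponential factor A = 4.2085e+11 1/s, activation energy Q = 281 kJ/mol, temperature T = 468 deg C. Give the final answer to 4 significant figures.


rate = A * exp(-Q / (R*T))
T = 468 + 273.15 = 741.15 K
rate = 4.2085e+11 * exp(-281e3 / (8.314 * 741.15))
rate = 6.594e-09 1/s


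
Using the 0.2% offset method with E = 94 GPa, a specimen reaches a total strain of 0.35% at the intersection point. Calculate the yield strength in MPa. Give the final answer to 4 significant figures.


Offset strain = 0.002
Elastic strain at yield = total_strain - offset = 3.5e-03 - 0.002 = 1.5e-03
sigma_y = E * elastic_strain = 94000 * 1.5e-03
sigma_y = 141 MPa


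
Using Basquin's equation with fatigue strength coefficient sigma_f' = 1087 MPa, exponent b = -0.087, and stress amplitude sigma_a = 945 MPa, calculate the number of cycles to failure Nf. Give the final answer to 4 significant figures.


sigma_a = sigma_f' * (2*Nf)^b
2*Nf = (sigma_a / sigma_f')^(1/b)
2*Nf = (945 / 1087)^(1/-0.087)
2*Nf = 4.99833
Nf = 2.499 cycles


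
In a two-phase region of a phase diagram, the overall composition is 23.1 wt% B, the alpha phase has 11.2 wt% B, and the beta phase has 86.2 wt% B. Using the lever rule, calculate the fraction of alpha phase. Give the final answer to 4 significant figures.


f_alpha = (C_beta - C0) / (C_beta - C_alpha)
f_alpha = (86.2 - 23.1) / (86.2 - 11.2)
f_alpha = 0.8413


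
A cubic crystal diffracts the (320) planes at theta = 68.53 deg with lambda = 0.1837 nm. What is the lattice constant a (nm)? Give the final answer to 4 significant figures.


d = lambda / (2*sin(theta))
d = 0.1837 / (2*sin(68.53 deg))
d = 0.0986988 nm
a = d * sqrt(h^2+k^2+l^2) = 0.0986988 * sqrt(13)
a = 0.3559 nm


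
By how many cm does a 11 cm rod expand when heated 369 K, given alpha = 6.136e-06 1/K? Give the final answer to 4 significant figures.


dL = L0 * alpha * dT
dL = 11 * 6.136e-06 * 369
dL = 0.02491 cm


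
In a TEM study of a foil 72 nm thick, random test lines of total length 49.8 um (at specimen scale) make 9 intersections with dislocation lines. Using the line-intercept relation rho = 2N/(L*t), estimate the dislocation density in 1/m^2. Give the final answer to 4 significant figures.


rho = 2N / (L * t)
L = 49.8 um = 4.98e-05 m, t = 72 nm = 7.2e-08 m
rho = 2 * 9 / (4.98e-05 * 7.2e-08)
rho = 5.02e+12 1/m^2


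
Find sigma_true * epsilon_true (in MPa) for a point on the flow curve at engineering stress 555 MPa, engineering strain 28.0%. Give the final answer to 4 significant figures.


sigma_true = sigma_eng * (1 + epsilon_eng)
sigma_true = 555 * (1 + 0.28) = 710.4 MPa
epsilon_true = ln(1 + epsilon_eng)
epsilon_true = ln(1 + 0.28) = 0.24686
sigma_true * epsilon_true = 710.4 * 0.24686 = 175.4 MPa


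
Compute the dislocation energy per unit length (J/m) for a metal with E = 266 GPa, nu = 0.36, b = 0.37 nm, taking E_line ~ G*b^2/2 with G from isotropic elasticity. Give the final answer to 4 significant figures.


Step 1: G = E / (2*(1+nu))
G = 266 / (2*(1+0.36)) = 97.7941 GPa = 9.77941e+10 Pa
Step 2: E_line = G*b^2/2
b = 0.37 nm = 3.7e-10 m
E_line = 0.5 * 9.77941e+10 * (3.7e-10)^2 = 6.694e-09 J/m


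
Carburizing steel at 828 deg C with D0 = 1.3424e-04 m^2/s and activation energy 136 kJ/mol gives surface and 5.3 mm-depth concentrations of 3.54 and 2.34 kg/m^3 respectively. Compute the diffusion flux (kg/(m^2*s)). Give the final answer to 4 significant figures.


Step 1: D = D0 * exp(-Qd/(R*T))
T = 828 + 273.15 = 1101.15 K
D = 1.3424e-04 * exp(-136e3 / (8.314 * 1101.15)) = 4.74562e-11 m^2/s
Step 2: J = D * (C1 - C2) / dx
J = 4.74562e-11 * (3.54 - 2.34) / 5.3e-03
J = 1.074e-08 kg/(m^2*s)


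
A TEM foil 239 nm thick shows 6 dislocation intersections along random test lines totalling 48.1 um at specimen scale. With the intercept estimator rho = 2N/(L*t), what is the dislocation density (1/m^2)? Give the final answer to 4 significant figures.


rho = 2N / (L * t)
L = 48.1 um = 4.81e-05 m, t = 239 nm = 2.39e-07 m
rho = 2 * 6 / (4.81e-05 * 2.39e-07)
rho = 1.044e+12 1/m^2


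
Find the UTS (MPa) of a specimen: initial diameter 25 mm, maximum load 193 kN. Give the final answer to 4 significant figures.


A0 = pi*(d/2)^2 = pi*(25/2)^2 = 490.874 mm^2
UTS = F_max / A0 = 193*1000 / 490.874
UTS = 393.2 MPa


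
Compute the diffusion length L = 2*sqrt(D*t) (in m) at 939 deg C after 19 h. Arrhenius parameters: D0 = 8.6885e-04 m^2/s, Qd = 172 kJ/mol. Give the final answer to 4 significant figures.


Step 1: D = D0 * exp(-Qd/(R*T))
T = 1212.15 K
D = 8.6885e-04 * exp(-172e3 / (8.314 * 1212.15)) = 3.36324e-11 m^2/s
Step 2: L = 2*sqrt(D*t)
t = 19 h = 68400 s
L = 2*sqrt(3.36324e-11 * 68400) = 3.033e-03 m


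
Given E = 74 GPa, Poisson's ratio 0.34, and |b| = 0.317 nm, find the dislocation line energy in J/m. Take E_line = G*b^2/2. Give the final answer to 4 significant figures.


Step 1: G = E / (2*(1+nu))
G = 74 / (2*(1+0.34)) = 27.6119 GPa = 2.76119e+10 Pa
Step 2: E_line = G*b^2/2
b = 0.317 nm = 3.17e-10 m
E_line = 0.5 * 2.76119e+10 * (3.17e-10)^2 = 1.387e-09 J/m


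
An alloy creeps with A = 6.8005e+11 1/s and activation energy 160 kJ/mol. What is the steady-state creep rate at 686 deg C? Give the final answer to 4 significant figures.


rate = A * exp(-Q / (R*T))
T = 686 + 273.15 = 959.15 K
rate = 6.8005e+11 * exp(-160e3 / (8.314 * 959.15))
rate = 1314 1/s


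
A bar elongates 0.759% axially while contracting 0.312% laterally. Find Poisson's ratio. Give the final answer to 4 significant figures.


nu = -epsilon_lat / epsilon_axial
Lateral strain is contraction (negative), so using magnitudes:
nu = 0.312 / 0.759
nu = 0.4111


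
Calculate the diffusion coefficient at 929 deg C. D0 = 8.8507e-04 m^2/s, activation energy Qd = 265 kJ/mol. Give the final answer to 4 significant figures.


D = D0 * exp(-Qd / (R*T))
T = 1202.15 K
D = 8.8507e-04 * exp(-265e3 / (8.314 * 1202.15))
D = 2.704e-15 m^2/s


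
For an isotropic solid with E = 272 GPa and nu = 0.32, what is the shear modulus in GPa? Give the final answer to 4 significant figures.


G = E / (2*(1+nu))
G = 272 / (2*(1+0.32))
G = 103 GPa


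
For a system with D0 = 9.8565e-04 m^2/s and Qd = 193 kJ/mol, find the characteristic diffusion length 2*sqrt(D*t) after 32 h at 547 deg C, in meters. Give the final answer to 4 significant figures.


Step 1: D = D0 * exp(-Qd/(R*T))
T = 820.15 K
D = 9.8565e-04 * exp(-193e3 / (8.314 * 820.15)) = 5.02663e-16 m^2/s
Step 2: L = 2*sqrt(D*t)
t = 32 h = 115200 s
L = 2*sqrt(5.02663e-16 * 115200) = 1.522e-05 m


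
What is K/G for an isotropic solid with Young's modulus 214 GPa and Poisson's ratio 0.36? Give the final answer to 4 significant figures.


G = E / (2*(1+nu))
G = 214 / (2*(1+0.36)) = 78.6765 GPa
K = E / (3*(1-2*nu))
K = 214 / (3*(1-2*0.36)) = 254.762 GPa
K/G = 254.762 / 78.6765 = 3.238


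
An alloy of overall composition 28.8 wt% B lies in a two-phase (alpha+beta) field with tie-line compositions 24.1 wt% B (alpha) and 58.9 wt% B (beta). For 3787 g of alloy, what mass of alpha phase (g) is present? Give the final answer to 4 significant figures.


f_alpha = (C_beta - C0) / (C_beta - C_alpha)
f_alpha = (58.9 - 28.8) / (58.9 - 24.1) = 0.864943
m_alpha = f_alpha * m_total = 0.864943 * 3787 = 3276 g


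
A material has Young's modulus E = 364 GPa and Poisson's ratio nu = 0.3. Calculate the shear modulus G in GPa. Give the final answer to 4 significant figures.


G = E / (2*(1+nu))
G = 364 / (2*(1+0.3))
G = 140 GPa


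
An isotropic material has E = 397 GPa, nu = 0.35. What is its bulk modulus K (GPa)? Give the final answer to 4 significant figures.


K = E / (3*(1-2*nu))
K = 397 / (3*(1-2*0.35))
K = 441.1 GPa


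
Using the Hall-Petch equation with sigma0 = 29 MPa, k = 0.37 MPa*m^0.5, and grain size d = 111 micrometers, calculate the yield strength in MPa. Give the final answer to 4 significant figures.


sigma_y = sigma0 + k / sqrt(d)
d = 111 um = 1.11e-04 m
sigma_y = 29 + 0.37 / sqrt(1.11e-04)
sigma_y = 64.12 MPa


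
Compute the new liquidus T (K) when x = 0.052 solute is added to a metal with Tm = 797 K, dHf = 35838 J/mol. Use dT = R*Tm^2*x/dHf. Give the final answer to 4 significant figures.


dT = R*Tm^2*x / dHf
dT = 8.314 * 797^2 * 0.052 / 35838
dT = 7.66278 K
T_new = 797 - 7.66278 = 789.3 K


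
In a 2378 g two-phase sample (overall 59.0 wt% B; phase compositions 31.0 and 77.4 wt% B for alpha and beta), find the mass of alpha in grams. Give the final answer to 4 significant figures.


f_alpha = (C_beta - C0) / (C_beta - C_alpha)
f_alpha = (77.4 - 59.0) / (77.4 - 31.0) = 0.396552
m_alpha = f_alpha * m_total = 0.396552 * 2378 = 943 g


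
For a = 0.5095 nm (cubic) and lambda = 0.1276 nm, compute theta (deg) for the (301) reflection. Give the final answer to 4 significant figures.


d = a / sqrt(h^2+k^2+l^2)
d = 0.5095 / sqrt(10) = 0.161118 nm
lambda = 2*d*sin(theta)  =>  sin(theta) = lambda / (2*d)
sin(theta) = 0.1276 / (2 * 0.161118) = 0.395983
theta = 23.33 deg


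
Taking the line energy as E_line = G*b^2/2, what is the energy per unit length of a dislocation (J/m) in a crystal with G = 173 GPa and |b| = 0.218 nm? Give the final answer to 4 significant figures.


E = G*b^2/2
b = 0.218 nm = 2.18e-10 m
G = 173 GPa = 1.73e+11 Pa
E = 0.5 * 1.73e+11 * (2.18e-10)^2
E = 4.111e-09 J/m


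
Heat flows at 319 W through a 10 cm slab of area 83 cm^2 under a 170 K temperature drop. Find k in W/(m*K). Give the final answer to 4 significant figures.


k = Q*L / (A*dT)
L = 0.1 m, A = 8.3e-03 m^2
k = 319 * 0.1 / (8.3e-03 * 170)
k = 22.61 W/(m*K)


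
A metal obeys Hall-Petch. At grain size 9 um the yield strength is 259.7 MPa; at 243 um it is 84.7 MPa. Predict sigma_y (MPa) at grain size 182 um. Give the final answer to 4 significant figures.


sigma_y = sigma0 + k / sqrt(d)
1/sqrt(d1) = 1/sqrt(9e-06) = 333.333;  1/sqrt(d2) = 64.15
k = (sigma1 - sigma2) / (1/sqrt(d1) - 1/sqrt(d2)) = (259.7 - 84.7) / (333.333 - 64.15) = 0.650115 MPa*m^0.5
sigma0 = sigma1 - k/sqrt(d1) = 259.7 - 0.650115*333.333 = 42.9951 MPa
sigma_y(d3) = 42.9951 + 0.650115 / sqrt(1.82e-04) = 91.18 MPa


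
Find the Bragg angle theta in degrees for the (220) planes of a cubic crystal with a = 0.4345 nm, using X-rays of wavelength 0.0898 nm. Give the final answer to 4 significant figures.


d = a / sqrt(h^2+k^2+l^2)
d = 0.4345 / sqrt(8) = 0.153619 nm
lambda = 2*d*sin(theta)  =>  sin(theta) = lambda / (2*d)
sin(theta) = 0.0898 / (2 * 0.153619) = 0.292282
theta = 16.99 deg


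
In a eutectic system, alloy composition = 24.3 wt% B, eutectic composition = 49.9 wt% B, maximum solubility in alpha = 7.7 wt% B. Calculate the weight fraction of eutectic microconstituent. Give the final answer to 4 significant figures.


f_primary = (C_e - C0) / (C_e - C_alpha_max)
f_primary = (49.9 - 24.3) / (49.9 - 7.7)
f_primary = 0.606635
f_eutectic = 1 - 0.606635 = 0.3934


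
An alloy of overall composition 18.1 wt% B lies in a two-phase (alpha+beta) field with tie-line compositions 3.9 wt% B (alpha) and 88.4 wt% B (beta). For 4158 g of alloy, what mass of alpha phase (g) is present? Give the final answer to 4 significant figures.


f_alpha = (C_beta - C0) / (C_beta - C_alpha)
f_alpha = (88.4 - 18.1) / (88.4 - 3.9) = 0.831953
m_alpha = f_alpha * m_total = 0.831953 * 4158 = 3459 g


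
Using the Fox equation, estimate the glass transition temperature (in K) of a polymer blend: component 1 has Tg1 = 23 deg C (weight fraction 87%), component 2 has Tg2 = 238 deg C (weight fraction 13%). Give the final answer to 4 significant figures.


1/Tg = w1/Tg1 + w2/Tg2 (in Kelvin)
Tg1 = 296.15 K, Tg2 = 511.15 K
1/Tg = 0.87/296.15 + 0.13/511.15
Tg = 313.3 K
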